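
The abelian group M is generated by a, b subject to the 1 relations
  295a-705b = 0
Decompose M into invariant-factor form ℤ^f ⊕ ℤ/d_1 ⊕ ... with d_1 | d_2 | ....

Answer: M ≅ ℤ^1 ⊕ ℤ/5

Derivation:
rank_ℚ(R)=1; free=2−1=1
SNF(R) diag = [5] → torsion [5]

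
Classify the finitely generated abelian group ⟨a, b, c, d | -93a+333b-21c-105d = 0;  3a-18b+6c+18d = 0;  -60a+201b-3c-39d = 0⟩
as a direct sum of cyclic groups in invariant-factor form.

rank_ℚ(R)=3; free=4−3=1
SNF(R) diag = [3, 3, 6] → torsion [3, 3, 6]

Answer: M ≅ ℤ^1 ⊕ ℤ/3 ⊕ ℤ/3 ⊕ ℤ/6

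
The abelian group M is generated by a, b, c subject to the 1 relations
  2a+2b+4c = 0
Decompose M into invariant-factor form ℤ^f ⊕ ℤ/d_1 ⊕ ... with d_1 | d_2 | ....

rank_ℚ(R)=1; free=3−1=2
SNF(R) diag = [2] → torsion [2]

Answer: M ≅ ℤ^2 ⊕ ℤ/2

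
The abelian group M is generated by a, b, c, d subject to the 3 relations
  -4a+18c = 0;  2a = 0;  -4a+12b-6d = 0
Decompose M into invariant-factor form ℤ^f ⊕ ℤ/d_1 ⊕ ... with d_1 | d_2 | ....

Answer: M ≅ ℤ^1 ⊕ ℤ/2 ⊕ ℤ/6 ⊕ ℤ/18

Derivation:
rank_ℚ(R)=3; free=4−3=1
SNF(R) diag = [2, 6, 18] → torsion [2, 6, 18]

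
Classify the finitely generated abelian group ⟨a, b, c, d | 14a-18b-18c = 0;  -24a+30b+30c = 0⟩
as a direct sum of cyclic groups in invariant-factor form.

Answer: M ≅ ℤ^2 ⊕ ℤ/2 ⊕ ℤ/6

Derivation:
rank_ℚ(R)=2; free=4−2=2
SNF(R) diag = [2, 6] → torsion [2, 6]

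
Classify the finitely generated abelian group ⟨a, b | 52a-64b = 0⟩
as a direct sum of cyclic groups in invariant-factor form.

Answer: M ≅ ℤ^1 ⊕ ℤ/4

Derivation:
rank_ℚ(R)=1; free=2−1=1
SNF(R) diag = [4] → torsion [4]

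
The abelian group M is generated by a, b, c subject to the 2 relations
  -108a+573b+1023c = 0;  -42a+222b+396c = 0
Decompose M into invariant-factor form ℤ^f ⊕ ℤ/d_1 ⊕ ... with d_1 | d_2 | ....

rank_ℚ(R)=2; free=3−2=1
SNF(R) diag = [3, 6] → torsion [3, 6]

Answer: M ≅ ℤ^1 ⊕ ℤ/3 ⊕ ℤ/6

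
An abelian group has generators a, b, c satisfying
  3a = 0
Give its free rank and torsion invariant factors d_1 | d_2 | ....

rank_ℚ(R)=1; free=3−1=2
SNF(R) diag = [3] → torsion [3]

Answer: M ≅ ℤ^2 ⊕ ℤ/3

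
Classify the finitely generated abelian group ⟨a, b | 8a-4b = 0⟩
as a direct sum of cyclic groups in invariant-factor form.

rank_ℚ(R)=1; free=2−1=1
SNF(R) diag = [4] → torsion [4]

Answer: M ≅ ℤ^1 ⊕ ℤ/4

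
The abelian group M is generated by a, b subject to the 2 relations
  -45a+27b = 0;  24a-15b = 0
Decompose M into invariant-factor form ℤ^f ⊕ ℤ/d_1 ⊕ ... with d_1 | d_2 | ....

rank_ℚ(R)=2; free=2−2=0
SNF(R) diag = [3, 9] → torsion [3, 9]

Answer: M ≅ ℤ/3 ⊕ ℤ/9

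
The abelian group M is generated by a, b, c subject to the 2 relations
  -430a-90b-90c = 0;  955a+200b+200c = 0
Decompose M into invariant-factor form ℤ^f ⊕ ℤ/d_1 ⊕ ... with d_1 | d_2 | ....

rank_ℚ(R)=2; free=3−2=1
SNF(R) diag = [5, 10] → torsion [5, 10]

Answer: M ≅ ℤ^1 ⊕ ℤ/5 ⊕ ℤ/10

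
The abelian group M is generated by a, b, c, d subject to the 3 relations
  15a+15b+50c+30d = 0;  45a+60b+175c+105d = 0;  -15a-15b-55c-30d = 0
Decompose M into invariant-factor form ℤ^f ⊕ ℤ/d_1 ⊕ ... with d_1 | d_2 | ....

rank_ℚ(R)=3; free=4−3=1
SNF(R) diag = [5, 15, 15] → torsion [5, 15, 15]

Answer: M ≅ ℤ^1 ⊕ ℤ/5 ⊕ ℤ/15 ⊕ ℤ/15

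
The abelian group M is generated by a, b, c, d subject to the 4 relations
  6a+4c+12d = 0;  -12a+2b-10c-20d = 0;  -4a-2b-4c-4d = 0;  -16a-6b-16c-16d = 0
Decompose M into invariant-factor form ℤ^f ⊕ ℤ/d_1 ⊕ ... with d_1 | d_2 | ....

rank_ℚ(R)=4; free=4−4=0
SNF(R) diag = [2, 2, 2, 4] → torsion [2, 2, 2, 4]

Answer: M ≅ ℤ/2 ⊕ ℤ/2 ⊕ ℤ/2 ⊕ ℤ/4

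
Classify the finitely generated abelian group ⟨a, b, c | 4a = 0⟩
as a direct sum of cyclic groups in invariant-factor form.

Answer: M ≅ ℤ^2 ⊕ ℤ/4

Derivation:
rank_ℚ(R)=1; free=3−1=2
SNF(R) diag = [4] → torsion [4]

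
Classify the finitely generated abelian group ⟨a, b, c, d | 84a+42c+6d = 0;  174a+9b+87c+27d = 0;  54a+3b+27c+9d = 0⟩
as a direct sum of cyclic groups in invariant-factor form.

rank_ℚ(R)=3; free=4−3=1
SNF(R) diag = [3, 6, 6] → torsion [3, 6, 6]

Answer: M ≅ ℤ^1 ⊕ ℤ/3 ⊕ ℤ/6 ⊕ ℤ/6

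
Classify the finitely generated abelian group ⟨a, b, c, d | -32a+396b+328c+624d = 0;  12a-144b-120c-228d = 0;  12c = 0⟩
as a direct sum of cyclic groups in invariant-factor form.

rank_ℚ(R)=3; free=4−3=1
SNF(R) diag = [4, 12, 12] → torsion [4, 12, 12]

Answer: M ≅ ℤ^1 ⊕ ℤ/4 ⊕ ℤ/12 ⊕ ℤ/12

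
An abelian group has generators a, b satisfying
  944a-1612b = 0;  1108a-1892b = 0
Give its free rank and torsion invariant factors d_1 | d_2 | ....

rank_ℚ(R)=2; free=2−2=0
SNF(R) diag = [4, 12] → torsion [4, 12]

Answer: M ≅ ℤ/4 ⊕ ℤ/12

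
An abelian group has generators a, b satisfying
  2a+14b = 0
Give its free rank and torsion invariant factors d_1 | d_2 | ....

rank_ℚ(R)=1; free=2−1=1
SNF(R) diag = [2] → torsion [2]

Answer: M ≅ ℤ^1 ⊕ ℤ/2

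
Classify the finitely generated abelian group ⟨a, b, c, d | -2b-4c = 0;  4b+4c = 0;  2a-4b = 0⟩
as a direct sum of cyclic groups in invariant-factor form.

rank_ℚ(R)=3; free=4−3=1
SNF(R) diag = [2, 2, 4] → torsion [2, 2, 4]

Answer: M ≅ ℤ^1 ⊕ ℤ/2 ⊕ ℤ/2 ⊕ ℤ/4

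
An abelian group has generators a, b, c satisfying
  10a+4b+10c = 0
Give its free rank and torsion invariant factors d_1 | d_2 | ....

Answer: M ≅ ℤ^2 ⊕ ℤ/2

Derivation:
rank_ℚ(R)=1; free=3−1=2
SNF(R) diag = [2] → torsion [2]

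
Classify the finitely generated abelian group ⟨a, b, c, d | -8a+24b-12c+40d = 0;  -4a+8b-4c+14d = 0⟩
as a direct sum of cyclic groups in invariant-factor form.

Answer: M ≅ ℤ^2 ⊕ ℤ/2 ⊕ ℤ/4

Derivation:
rank_ℚ(R)=2; free=4−2=2
SNF(R) diag = [2, 4] → torsion [2, 4]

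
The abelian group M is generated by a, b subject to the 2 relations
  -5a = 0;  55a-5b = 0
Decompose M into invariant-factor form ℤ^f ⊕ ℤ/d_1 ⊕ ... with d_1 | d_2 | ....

Answer: M ≅ ℤ/5 ⊕ ℤ/5

Derivation:
rank_ℚ(R)=2; free=2−2=0
SNF(R) diag = [5, 5] → torsion [5, 5]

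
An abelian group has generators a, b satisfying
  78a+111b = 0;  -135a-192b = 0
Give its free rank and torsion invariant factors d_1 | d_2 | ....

rank_ℚ(R)=2; free=2−2=0
SNF(R) diag = [3, 3] → torsion [3, 3]

Answer: M ≅ ℤ/3 ⊕ ℤ/3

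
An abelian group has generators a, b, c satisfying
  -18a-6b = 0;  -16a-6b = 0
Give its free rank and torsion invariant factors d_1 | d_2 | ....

rank_ℚ(R)=2; free=3−2=1
SNF(R) diag = [2, 6] → torsion [2, 6]

Answer: M ≅ ℤ^1 ⊕ ℤ/2 ⊕ ℤ/6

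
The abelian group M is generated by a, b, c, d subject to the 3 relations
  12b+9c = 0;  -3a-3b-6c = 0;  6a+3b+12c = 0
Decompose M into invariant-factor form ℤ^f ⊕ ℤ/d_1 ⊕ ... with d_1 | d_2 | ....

rank_ℚ(R)=3; free=4−3=1
SNF(R) diag = [3, 3, 9] → torsion [3, 3, 9]

Answer: M ≅ ℤ^1 ⊕ ℤ/3 ⊕ ℤ/3 ⊕ ℤ/9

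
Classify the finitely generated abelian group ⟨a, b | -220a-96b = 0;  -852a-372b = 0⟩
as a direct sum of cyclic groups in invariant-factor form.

rank_ℚ(R)=2; free=2−2=0
SNF(R) diag = [4, 12] → torsion [4, 12]

Answer: M ≅ ℤ/4 ⊕ ℤ/12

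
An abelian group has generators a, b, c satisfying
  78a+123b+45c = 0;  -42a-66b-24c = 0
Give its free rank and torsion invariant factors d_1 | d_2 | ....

rank_ℚ(R)=2; free=3−2=1
SNF(R) diag = [3, 6] → torsion [3, 6]

Answer: M ≅ ℤ^1 ⊕ ℤ/3 ⊕ ℤ/6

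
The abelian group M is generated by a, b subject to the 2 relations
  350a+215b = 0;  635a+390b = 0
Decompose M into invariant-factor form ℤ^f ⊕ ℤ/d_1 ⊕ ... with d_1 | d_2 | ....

Answer: M ≅ ℤ/5 ⊕ ℤ/5

Derivation:
rank_ℚ(R)=2; free=2−2=0
SNF(R) diag = [5, 5] → torsion [5, 5]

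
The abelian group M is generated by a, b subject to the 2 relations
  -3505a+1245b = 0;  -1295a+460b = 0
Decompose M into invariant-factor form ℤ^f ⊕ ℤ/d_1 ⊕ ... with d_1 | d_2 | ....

Answer: M ≅ ℤ/5 ⊕ ℤ/5

Derivation:
rank_ℚ(R)=2; free=2−2=0
SNF(R) diag = [5, 5] → torsion [5, 5]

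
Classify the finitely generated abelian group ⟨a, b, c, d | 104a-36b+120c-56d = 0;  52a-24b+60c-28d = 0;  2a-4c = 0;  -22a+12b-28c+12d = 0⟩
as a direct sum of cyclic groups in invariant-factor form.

rank_ℚ(R)=4; free=4−4=0
SNF(R) diag = [2, 4, 12, 12] → torsion [2, 4, 12, 12]

Answer: M ≅ ℤ/2 ⊕ ℤ/4 ⊕ ℤ/12 ⊕ ℤ/12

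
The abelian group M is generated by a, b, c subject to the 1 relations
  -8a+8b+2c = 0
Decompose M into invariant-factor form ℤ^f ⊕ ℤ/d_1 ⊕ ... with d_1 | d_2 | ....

rank_ℚ(R)=1; free=3−1=2
SNF(R) diag = [2] → torsion [2]

Answer: M ≅ ℤ^2 ⊕ ℤ/2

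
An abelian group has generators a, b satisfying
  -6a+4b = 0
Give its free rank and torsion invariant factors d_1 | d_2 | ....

rank_ℚ(R)=1; free=2−1=1
SNF(R) diag = [2] → torsion [2]

Answer: M ≅ ℤ^1 ⊕ ℤ/2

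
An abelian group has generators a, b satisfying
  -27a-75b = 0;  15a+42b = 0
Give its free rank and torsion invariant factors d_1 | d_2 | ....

rank_ℚ(R)=2; free=2−2=0
SNF(R) diag = [3, 3] → torsion [3, 3]

Answer: M ≅ ℤ/3 ⊕ ℤ/3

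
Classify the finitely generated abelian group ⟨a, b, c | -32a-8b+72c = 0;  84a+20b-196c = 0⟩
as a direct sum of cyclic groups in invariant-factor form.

Answer: M ≅ ℤ^1 ⊕ ℤ/4 ⊕ ℤ/8

Derivation:
rank_ℚ(R)=2; free=3−2=1
SNF(R) diag = [4, 8] → torsion [4, 8]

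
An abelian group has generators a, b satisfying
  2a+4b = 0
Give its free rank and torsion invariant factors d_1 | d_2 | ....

rank_ℚ(R)=1; free=2−1=1
SNF(R) diag = [2] → torsion [2]

Answer: M ≅ ℤ^1 ⊕ ℤ/2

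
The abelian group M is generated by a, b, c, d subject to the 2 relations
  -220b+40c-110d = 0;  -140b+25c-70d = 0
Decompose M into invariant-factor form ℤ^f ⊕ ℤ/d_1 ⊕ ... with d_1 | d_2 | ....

rank_ℚ(R)=2; free=4−2=2
SNF(R) diag = [5, 10] → torsion [5, 10]

Answer: M ≅ ℤ^2 ⊕ ℤ/5 ⊕ ℤ/10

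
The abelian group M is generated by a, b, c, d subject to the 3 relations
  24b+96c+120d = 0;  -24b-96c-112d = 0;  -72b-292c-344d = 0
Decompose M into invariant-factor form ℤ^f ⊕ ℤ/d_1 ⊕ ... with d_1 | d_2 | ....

Answer: M ≅ ℤ^1 ⊕ ℤ/4 ⊕ ℤ/8 ⊕ ℤ/24

Derivation:
rank_ℚ(R)=3; free=4−3=1
SNF(R) diag = [4, 8, 24] → torsion [4, 8, 24]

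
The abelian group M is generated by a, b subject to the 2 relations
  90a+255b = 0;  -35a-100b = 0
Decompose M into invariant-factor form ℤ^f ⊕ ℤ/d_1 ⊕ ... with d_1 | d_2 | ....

rank_ℚ(R)=2; free=2−2=0
SNF(R) diag = [5, 15] → torsion [5, 15]

Answer: M ≅ ℤ/5 ⊕ ℤ/15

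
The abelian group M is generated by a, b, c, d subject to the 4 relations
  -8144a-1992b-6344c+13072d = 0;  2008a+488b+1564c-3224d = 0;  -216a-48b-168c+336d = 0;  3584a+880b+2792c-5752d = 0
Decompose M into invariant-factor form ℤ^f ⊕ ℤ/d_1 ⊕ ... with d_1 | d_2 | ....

rank_ℚ(R)=4; free=4−4=0
SNF(R) diag = [4, 8, 24, 24] → torsion [4, 8, 24, 24]

Answer: M ≅ ℤ/4 ⊕ ℤ/8 ⊕ ℤ/24 ⊕ ℤ/24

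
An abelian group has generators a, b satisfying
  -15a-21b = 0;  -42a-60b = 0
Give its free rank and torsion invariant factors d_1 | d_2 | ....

Answer: M ≅ ℤ/3 ⊕ ℤ/6

Derivation:
rank_ℚ(R)=2; free=2−2=0
SNF(R) diag = [3, 6] → torsion [3, 6]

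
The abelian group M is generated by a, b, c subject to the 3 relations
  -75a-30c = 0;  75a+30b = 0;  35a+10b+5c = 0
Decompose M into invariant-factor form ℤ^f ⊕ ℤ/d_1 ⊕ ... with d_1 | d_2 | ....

rank_ℚ(R)=3; free=3−3=0
SNF(R) diag = [5, 15, 30] → torsion [5, 15, 30]

Answer: M ≅ ℤ/5 ⊕ ℤ/15 ⊕ ℤ/30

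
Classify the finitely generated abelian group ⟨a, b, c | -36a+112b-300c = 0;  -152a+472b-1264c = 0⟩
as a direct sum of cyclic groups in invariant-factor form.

rank_ℚ(R)=2; free=3−2=1
SNF(R) diag = [4, 8] → torsion [4, 8]

Answer: M ≅ ℤ^1 ⊕ ℤ/4 ⊕ ℤ/8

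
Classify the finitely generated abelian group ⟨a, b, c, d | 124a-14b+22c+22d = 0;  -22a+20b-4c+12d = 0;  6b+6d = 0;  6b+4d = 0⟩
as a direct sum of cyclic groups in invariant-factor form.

rank_ℚ(R)=4; free=4−4=0
SNF(R) diag = [2, 2, 6, 6] → torsion [2, 2, 6, 6]

Answer: M ≅ ℤ/2 ⊕ ℤ/2 ⊕ ℤ/6 ⊕ ℤ/6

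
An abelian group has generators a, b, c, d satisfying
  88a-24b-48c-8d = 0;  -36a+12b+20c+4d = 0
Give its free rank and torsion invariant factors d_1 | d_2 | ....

Answer: M ≅ ℤ^2 ⊕ ℤ/4 ⊕ ℤ/8

Derivation:
rank_ℚ(R)=2; free=4−2=2
SNF(R) diag = [4, 8] → torsion [4, 8]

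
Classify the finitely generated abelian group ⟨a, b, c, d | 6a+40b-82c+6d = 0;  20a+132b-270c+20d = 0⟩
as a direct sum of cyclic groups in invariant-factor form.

Answer: M ≅ ℤ^2 ⊕ ℤ/2 ⊕ ℤ/2

Derivation:
rank_ℚ(R)=2; free=4−2=2
SNF(R) diag = [2, 2] → torsion [2, 2]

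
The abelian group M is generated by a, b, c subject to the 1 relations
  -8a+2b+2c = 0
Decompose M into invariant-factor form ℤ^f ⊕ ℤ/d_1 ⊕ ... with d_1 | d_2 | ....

Answer: M ≅ ℤ^2 ⊕ ℤ/2

Derivation:
rank_ℚ(R)=1; free=3−1=2
SNF(R) diag = [2] → torsion [2]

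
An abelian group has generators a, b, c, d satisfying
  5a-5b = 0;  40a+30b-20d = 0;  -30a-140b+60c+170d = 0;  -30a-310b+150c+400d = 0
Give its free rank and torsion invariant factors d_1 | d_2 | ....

rank_ℚ(R)=4; free=4−4=0
SNF(R) diag = [5, 10, 10, 30] → torsion [5, 10, 10, 30]

Answer: M ≅ ℤ/5 ⊕ ℤ/10 ⊕ ℤ/10 ⊕ ℤ/30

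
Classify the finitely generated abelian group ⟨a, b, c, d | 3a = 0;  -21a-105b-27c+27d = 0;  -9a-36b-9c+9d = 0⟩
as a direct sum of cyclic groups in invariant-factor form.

Answer: M ≅ ℤ^1 ⊕ ℤ/3 ⊕ ℤ/3 ⊕ ℤ/9

Derivation:
rank_ℚ(R)=3; free=4−3=1
SNF(R) diag = [3, 3, 9] → torsion [3, 3, 9]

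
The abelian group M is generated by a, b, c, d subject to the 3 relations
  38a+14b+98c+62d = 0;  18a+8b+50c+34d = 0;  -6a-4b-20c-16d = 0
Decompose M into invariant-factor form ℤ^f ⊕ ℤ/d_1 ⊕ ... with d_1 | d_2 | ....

rank_ℚ(R)=3; free=4−3=1
SNF(R) diag = [2, 2, 2] → torsion [2, 2, 2]

Answer: M ≅ ℤ^1 ⊕ ℤ/2 ⊕ ℤ/2 ⊕ ℤ/2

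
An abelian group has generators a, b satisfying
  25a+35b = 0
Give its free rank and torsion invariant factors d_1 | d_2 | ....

Answer: M ≅ ℤ^1 ⊕ ℤ/5

Derivation:
rank_ℚ(R)=1; free=2−1=1
SNF(R) diag = [5] → torsion [5]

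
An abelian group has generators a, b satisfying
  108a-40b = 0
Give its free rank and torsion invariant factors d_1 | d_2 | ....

rank_ℚ(R)=1; free=2−1=1
SNF(R) diag = [4] → torsion [4]

Answer: M ≅ ℤ^1 ⊕ ℤ/4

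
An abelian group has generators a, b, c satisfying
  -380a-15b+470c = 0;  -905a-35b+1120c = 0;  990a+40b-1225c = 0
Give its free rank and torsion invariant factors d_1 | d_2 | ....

Answer: M ≅ ℤ/5 ⊕ ℤ/5 ⊕ ℤ/15

Derivation:
rank_ℚ(R)=3; free=3−3=0
SNF(R) diag = [5, 5, 15] → torsion [5, 5, 15]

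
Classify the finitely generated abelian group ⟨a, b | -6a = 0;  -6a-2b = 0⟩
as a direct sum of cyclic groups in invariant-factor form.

Answer: M ≅ ℤ/2 ⊕ ℤ/6

Derivation:
rank_ℚ(R)=2; free=2−2=0
SNF(R) diag = [2, 6] → torsion [2, 6]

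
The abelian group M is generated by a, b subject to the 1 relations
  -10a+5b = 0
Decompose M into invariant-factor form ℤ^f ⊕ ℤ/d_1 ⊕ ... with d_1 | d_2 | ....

Answer: M ≅ ℤ^1 ⊕ ℤ/5

Derivation:
rank_ℚ(R)=1; free=2−1=1
SNF(R) diag = [5] → torsion [5]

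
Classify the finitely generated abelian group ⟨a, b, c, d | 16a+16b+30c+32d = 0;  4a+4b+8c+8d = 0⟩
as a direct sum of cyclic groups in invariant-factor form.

Answer: M ≅ ℤ^2 ⊕ ℤ/2 ⊕ ℤ/4

Derivation:
rank_ℚ(R)=2; free=4−2=2
SNF(R) diag = [2, 4] → torsion [2, 4]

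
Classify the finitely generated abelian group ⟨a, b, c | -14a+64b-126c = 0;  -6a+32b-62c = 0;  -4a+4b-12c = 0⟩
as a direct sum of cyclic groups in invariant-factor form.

rank_ℚ(R)=3; free=3−3=0
SNF(R) diag = [2, 4, 8] → torsion [2, 4, 8]

Answer: M ≅ ℤ/2 ⊕ ℤ/4 ⊕ ℤ/8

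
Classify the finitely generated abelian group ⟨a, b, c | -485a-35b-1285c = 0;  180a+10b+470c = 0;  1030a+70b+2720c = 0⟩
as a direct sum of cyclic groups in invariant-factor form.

Answer: M ≅ ℤ/5 ⊕ ℤ/10 ⊕ ℤ/30

Derivation:
rank_ℚ(R)=3; free=3−3=0
SNF(R) diag = [5, 10, 30] → torsion [5, 10, 30]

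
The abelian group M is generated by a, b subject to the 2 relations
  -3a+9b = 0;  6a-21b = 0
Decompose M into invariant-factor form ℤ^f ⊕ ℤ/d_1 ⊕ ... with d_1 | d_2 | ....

Answer: M ≅ ℤ/3 ⊕ ℤ/3

Derivation:
rank_ℚ(R)=2; free=2−2=0
SNF(R) diag = [3, 3] → torsion [3, 3]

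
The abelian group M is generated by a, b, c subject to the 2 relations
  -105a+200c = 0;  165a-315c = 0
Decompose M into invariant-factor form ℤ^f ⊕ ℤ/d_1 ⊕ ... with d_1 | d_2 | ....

Answer: M ≅ ℤ^1 ⊕ ℤ/5 ⊕ ℤ/15

Derivation:
rank_ℚ(R)=2; free=3−2=1
SNF(R) diag = [5, 15] → torsion [5, 15]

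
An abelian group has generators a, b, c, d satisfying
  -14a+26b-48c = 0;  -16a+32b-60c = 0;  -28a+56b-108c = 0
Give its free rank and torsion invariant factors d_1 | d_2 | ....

rank_ℚ(R)=3; free=4−3=1
SNF(R) diag = [2, 4, 12] → torsion [2, 4, 12]

Answer: M ≅ ℤ^1 ⊕ ℤ/2 ⊕ ℤ/4 ⊕ ℤ/12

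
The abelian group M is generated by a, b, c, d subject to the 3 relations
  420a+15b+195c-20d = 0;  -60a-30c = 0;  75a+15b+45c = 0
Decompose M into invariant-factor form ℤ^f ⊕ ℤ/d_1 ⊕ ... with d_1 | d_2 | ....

Answer: M ≅ ℤ^1 ⊕ ℤ/5 ⊕ ℤ/15 ⊕ ℤ/30

Derivation:
rank_ℚ(R)=3; free=4−3=1
SNF(R) diag = [5, 15, 30] → torsion [5, 15, 30]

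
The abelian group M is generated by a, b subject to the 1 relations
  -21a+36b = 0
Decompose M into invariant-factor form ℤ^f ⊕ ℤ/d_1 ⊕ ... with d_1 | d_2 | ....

Answer: M ≅ ℤ^1 ⊕ ℤ/3

Derivation:
rank_ℚ(R)=1; free=2−1=1
SNF(R) diag = [3] → torsion [3]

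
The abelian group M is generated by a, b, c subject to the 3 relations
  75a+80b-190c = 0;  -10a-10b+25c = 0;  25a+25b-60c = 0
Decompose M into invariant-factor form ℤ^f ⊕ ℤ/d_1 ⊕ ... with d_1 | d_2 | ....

rank_ℚ(R)=3; free=3−3=0
SNF(R) diag = [5, 5, 5] → torsion [5, 5, 5]

Answer: M ≅ ℤ/5 ⊕ ℤ/5 ⊕ ℤ/5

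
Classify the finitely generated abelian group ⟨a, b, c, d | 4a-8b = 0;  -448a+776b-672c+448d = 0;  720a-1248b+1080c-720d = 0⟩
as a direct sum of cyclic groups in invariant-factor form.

Answer: M ≅ ℤ^1 ⊕ ℤ/4 ⊕ ℤ/8 ⊕ ℤ/24

Derivation:
rank_ℚ(R)=3; free=4−3=1
SNF(R) diag = [4, 8, 24] → torsion [4, 8, 24]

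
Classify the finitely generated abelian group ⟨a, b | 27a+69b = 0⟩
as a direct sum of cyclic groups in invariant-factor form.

rank_ℚ(R)=1; free=2−1=1
SNF(R) diag = [3] → torsion [3]

Answer: M ≅ ℤ^1 ⊕ ℤ/3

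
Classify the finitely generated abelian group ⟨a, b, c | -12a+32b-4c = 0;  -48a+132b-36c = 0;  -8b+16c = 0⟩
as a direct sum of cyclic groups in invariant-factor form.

Answer: M ≅ ℤ/4 ⊕ ℤ/12 ⊕ ℤ/24

Derivation:
rank_ℚ(R)=3; free=3−3=0
SNF(R) diag = [4, 12, 24] → torsion [4, 12, 24]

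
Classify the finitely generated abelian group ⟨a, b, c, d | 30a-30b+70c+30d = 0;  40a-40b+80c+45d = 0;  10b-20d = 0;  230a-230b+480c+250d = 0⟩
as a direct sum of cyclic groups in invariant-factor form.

Answer: M ≅ ℤ/5 ⊕ ℤ/10 ⊕ ℤ/10 ⊕ ℤ/10

Derivation:
rank_ℚ(R)=4; free=4−4=0
SNF(R) diag = [5, 10, 10, 10] → torsion [5, 10, 10, 10]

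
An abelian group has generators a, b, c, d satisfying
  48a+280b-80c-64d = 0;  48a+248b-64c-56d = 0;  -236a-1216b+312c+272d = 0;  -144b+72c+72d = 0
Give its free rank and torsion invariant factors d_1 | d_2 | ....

Answer: M ≅ ℤ/4 ⊕ ℤ/8 ⊕ ℤ/24 ⊕ ℤ/72

Derivation:
rank_ℚ(R)=4; free=4−4=0
SNF(R) diag = [4, 8, 24, 72] → torsion [4, 8, 24, 72]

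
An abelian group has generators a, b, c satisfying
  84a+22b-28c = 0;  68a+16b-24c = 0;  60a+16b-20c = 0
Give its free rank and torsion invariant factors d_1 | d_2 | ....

rank_ℚ(R)=3; free=3−3=0
SNF(R) diag = [2, 4, 4] → torsion [2, 4, 4]

Answer: M ≅ ℤ/2 ⊕ ℤ/4 ⊕ ℤ/4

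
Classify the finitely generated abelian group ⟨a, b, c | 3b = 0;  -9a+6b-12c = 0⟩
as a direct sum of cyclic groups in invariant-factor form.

Answer: M ≅ ℤ^1 ⊕ ℤ/3 ⊕ ℤ/3

Derivation:
rank_ℚ(R)=2; free=3−2=1
SNF(R) diag = [3, 3] → torsion [3, 3]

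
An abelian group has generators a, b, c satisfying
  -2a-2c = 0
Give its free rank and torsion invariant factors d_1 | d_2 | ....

rank_ℚ(R)=1; free=3−1=2
SNF(R) diag = [2] → torsion [2]

Answer: M ≅ ℤ^2 ⊕ ℤ/2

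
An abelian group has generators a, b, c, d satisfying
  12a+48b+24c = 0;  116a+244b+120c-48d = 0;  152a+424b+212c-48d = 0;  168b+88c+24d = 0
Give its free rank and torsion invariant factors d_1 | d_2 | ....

rank_ℚ(R)=4; free=4−4=0
SNF(R) diag = [4, 4, 12, 24] → torsion [4, 4, 12, 24]

Answer: M ≅ ℤ/4 ⊕ ℤ/4 ⊕ ℤ/12 ⊕ ℤ/24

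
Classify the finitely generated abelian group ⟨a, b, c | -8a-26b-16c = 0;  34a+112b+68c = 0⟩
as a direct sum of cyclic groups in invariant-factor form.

rank_ℚ(R)=2; free=3−2=1
SNF(R) diag = [2, 6] → torsion [2, 6]

Answer: M ≅ ℤ^1 ⊕ ℤ/2 ⊕ ℤ/6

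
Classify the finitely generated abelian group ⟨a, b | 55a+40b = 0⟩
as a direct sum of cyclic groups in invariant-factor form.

Answer: M ≅ ℤ^1 ⊕ ℤ/5

Derivation:
rank_ℚ(R)=1; free=2−1=1
SNF(R) diag = [5] → torsion [5]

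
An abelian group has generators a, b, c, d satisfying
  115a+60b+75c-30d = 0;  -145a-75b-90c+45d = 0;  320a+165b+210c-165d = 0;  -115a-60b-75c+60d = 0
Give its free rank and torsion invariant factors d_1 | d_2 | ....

Answer: M ≅ ℤ/5 ⊕ ℤ/15 ⊕ ℤ/15 ⊕ ℤ/30

Derivation:
rank_ℚ(R)=4; free=4−4=0
SNF(R) diag = [5, 15, 15, 30] → torsion [5, 15, 15, 30]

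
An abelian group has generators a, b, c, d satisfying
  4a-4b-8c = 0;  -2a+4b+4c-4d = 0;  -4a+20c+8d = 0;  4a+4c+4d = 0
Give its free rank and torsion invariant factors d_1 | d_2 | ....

rank_ℚ(R)=4; free=4−4=0
SNF(R) diag = [2, 4, 12, 12] → torsion [2, 4, 12, 12]

Answer: M ≅ ℤ/2 ⊕ ℤ/4 ⊕ ℤ/12 ⊕ ℤ/12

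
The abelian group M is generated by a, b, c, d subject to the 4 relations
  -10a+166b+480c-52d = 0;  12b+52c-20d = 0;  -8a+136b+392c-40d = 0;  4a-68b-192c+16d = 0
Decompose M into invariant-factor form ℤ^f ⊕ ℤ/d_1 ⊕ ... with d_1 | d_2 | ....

rank_ℚ(R)=4; free=4−4=0
SNF(R) diag = [2, 4, 8, 8] → torsion [2, 4, 8, 8]

Answer: M ≅ ℤ/2 ⊕ ℤ/4 ⊕ ℤ/8 ⊕ ℤ/8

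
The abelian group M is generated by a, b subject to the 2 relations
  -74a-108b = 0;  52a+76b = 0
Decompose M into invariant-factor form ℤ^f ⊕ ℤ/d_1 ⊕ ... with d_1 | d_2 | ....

rank_ℚ(R)=2; free=2−2=0
SNF(R) diag = [2, 4] → torsion [2, 4]

Answer: M ≅ ℤ/2 ⊕ ℤ/4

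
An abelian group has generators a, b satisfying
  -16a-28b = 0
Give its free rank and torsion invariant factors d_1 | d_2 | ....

Answer: M ≅ ℤ^1 ⊕ ℤ/4

Derivation:
rank_ℚ(R)=1; free=2−1=1
SNF(R) diag = [4] → torsion [4]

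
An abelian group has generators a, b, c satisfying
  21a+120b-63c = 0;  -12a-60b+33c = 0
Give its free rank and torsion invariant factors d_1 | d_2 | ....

rank_ℚ(R)=2; free=3−2=1
SNF(R) diag = [3, 3] → torsion [3, 3]

Answer: M ≅ ℤ^1 ⊕ ℤ/3 ⊕ ℤ/3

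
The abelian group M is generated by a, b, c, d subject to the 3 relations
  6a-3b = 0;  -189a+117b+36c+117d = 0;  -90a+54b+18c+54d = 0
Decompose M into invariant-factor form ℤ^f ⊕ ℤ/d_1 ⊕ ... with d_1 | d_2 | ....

rank_ℚ(R)=3; free=4−3=1
SNF(R) diag = [3, 9, 18] → torsion [3, 9, 18]

Answer: M ≅ ℤ^1 ⊕ ℤ/3 ⊕ ℤ/9 ⊕ ℤ/18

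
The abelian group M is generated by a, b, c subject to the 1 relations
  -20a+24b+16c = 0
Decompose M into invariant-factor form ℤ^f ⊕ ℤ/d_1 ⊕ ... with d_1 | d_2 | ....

Answer: M ≅ ℤ^2 ⊕ ℤ/4

Derivation:
rank_ℚ(R)=1; free=3−1=2
SNF(R) diag = [4] → torsion [4]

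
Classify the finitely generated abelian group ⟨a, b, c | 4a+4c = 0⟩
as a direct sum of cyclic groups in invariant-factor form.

Answer: M ≅ ℤ^2 ⊕ ℤ/4

Derivation:
rank_ℚ(R)=1; free=3−1=2
SNF(R) diag = [4] → torsion [4]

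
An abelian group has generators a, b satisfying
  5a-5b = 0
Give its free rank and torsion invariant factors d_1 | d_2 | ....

Answer: M ≅ ℤ^1 ⊕ ℤ/5

Derivation:
rank_ℚ(R)=1; free=2−1=1
SNF(R) diag = [5] → torsion [5]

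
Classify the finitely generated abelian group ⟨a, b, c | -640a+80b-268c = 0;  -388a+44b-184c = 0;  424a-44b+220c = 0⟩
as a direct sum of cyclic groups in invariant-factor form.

rank_ℚ(R)=3; free=3−3=0
SNF(R) diag = [4, 12, 36] → torsion [4, 12, 36]

Answer: M ≅ ℤ/4 ⊕ ℤ/12 ⊕ ℤ/36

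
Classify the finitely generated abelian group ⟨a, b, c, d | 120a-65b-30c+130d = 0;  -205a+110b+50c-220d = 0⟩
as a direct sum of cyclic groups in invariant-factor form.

rank_ℚ(R)=2; free=4−2=2
SNF(R) diag = [5, 5] → torsion [5, 5]

Answer: M ≅ ℤ^2 ⊕ ℤ/5 ⊕ ℤ/5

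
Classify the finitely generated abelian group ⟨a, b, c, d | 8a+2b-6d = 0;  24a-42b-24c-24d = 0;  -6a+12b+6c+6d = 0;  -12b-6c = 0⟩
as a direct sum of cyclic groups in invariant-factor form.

rank_ℚ(R)=4; free=4−4=0
SNF(R) diag = [2, 6, 6, 6] → torsion [2, 6, 6, 6]

Answer: M ≅ ℤ/2 ⊕ ℤ/6 ⊕ ℤ/6 ⊕ ℤ/6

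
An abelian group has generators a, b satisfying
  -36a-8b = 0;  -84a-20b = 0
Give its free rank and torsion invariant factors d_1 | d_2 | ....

Answer: M ≅ ℤ/4 ⊕ ℤ/12

Derivation:
rank_ℚ(R)=2; free=2−2=0
SNF(R) diag = [4, 12] → torsion [4, 12]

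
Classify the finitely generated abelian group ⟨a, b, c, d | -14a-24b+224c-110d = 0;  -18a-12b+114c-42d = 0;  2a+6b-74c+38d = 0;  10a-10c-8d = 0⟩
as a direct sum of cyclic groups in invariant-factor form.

Answer: M ≅ ℤ/2 ⊕ ℤ/6 ⊕ ℤ/6 ⊕ ℤ/6

Derivation:
rank_ℚ(R)=4; free=4−4=0
SNF(R) diag = [2, 6, 6, 6] → torsion [2, 6, 6, 6]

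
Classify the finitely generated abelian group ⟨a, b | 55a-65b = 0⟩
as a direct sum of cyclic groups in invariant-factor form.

rank_ℚ(R)=1; free=2−1=1
SNF(R) diag = [5] → torsion [5]

Answer: M ≅ ℤ^1 ⊕ ℤ/5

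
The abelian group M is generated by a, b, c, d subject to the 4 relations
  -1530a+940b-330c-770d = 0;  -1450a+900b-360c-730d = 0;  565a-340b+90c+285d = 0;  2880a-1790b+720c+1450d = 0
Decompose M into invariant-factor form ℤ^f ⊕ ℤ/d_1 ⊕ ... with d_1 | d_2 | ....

rank_ℚ(R)=4; free=4−4=0
SNF(R) diag = [5, 10, 30, 60] → torsion [5, 10, 30, 60]

Answer: M ≅ ℤ/5 ⊕ ℤ/10 ⊕ ℤ/30 ⊕ ℤ/60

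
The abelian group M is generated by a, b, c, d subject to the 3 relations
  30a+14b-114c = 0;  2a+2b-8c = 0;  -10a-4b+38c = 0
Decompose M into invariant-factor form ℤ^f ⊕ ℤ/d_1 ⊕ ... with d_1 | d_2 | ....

Answer: M ≅ ℤ^1 ⊕ ℤ/2 ⊕ ℤ/2 ⊕ ℤ/2

Derivation:
rank_ℚ(R)=3; free=4−3=1
SNF(R) diag = [2, 2, 2] → torsion [2, 2, 2]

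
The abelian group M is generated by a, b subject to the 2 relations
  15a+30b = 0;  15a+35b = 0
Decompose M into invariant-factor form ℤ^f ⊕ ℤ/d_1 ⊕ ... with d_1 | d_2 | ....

Answer: M ≅ ℤ/5 ⊕ ℤ/15

Derivation:
rank_ℚ(R)=2; free=2−2=0
SNF(R) diag = [5, 15] → torsion [5, 15]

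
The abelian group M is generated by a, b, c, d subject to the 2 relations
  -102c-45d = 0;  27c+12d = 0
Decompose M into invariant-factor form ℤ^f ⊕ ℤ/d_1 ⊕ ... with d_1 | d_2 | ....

Answer: M ≅ ℤ^2 ⊕ ℤ/3 ⊕ ℤ/3

Derivation:
rank_ℚ(R)=2; free=4−2=2
SNF(R) diag = [3, 3] → torsion [3, 3]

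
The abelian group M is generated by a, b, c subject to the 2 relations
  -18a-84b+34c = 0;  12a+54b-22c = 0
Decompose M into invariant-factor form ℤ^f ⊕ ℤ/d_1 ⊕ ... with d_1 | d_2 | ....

rank_ℚ(R)=2; free=3−2=1
SNF(R) diag = [2, 6] → torsion [2, 6]

Answer: M ≅ ℤ^1 ⊕ ℤ/2 ⊕ ℤ/6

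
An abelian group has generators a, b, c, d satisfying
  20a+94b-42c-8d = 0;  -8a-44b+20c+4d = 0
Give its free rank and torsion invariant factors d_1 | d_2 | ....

Answer: M ≅ ℤ^2 ⊕ ℤ/2 ⊕ ℤ/4

Derivation:
rank_ℚ(R)=2; free=4−2=2
SNF(R) diag = [2, 4] → torsion [2, 4]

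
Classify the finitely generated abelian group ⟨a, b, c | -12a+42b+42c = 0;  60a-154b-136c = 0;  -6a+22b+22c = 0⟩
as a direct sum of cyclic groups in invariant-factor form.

Answer: M ≅ ℤ/2 ⊕ ℤ/6 ⊕ ℤ/18

Derivation:
rank_ℚ(R)=3; free=3−3=0
SNF(R) diag = [2, 6, 18] → torsion [2, 6, 18]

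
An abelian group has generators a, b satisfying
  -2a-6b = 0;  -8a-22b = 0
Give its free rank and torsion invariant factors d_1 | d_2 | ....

rank_ℚ(R)=2; free=2−2=0
SNF(R) diag = [2, 2] → torsion [2, 2]

Answer: M ≅ ℤ/2 ⊕ ℤ/2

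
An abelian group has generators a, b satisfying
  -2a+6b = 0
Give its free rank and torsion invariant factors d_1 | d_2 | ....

rank_ℚ(R)=1; free=2−1=1
SNF(R) diag = [2] → torsion [2]

Answer: M ≅ ℤ^1 ⊕ ℤ/2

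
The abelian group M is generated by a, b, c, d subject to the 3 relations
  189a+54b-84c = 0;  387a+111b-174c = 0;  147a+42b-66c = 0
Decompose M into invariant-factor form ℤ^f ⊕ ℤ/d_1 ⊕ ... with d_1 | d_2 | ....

Answer: M ≅ ℤ^1 ⊕ ℤ/3 ⊕ ℤ/3 ⊕ ℤ/6

Derivation:
rank_ℚ(R)=3; free=4−3=1
SNF(R) diag = [3, 3, 6] → torsion [3, 3, 6]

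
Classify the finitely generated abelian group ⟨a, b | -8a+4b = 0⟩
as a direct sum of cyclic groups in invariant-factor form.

Answer: M ≅ ℤ^1 ⊕ ℤ/4

Derivation:
rank_ℚ(R)=1; free=2−1=1
SNF(R) diag = [4] → torsion [4]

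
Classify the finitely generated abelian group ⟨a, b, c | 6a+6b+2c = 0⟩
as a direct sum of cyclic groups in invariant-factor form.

Answer: M ≅ ℤ^2 ⊕ ℤ/2

Derivation:
rank_ℚ(R)=1; free=3−1=2
SNF(R) diag = [2] → torsion [2]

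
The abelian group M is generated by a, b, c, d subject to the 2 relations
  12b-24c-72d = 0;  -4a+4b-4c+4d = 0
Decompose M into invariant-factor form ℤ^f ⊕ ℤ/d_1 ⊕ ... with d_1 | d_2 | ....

rank_ℚ(R)=2; free=4−2=2
SNF(R) diag = [4, 12] → torsion [4, 12]

Answer: M ≅ ℤ^2 ⊕ ℤ/4 ⊕ ℤ/12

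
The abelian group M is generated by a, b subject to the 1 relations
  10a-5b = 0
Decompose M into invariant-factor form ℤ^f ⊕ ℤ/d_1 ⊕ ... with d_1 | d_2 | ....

Answer: M ≅ ℤ^1 ⊕ ℤ/5

Derivation:
rank_ℚ(R)=1; free=2−1=1
SNF(R) diag = [5] → torsion [5]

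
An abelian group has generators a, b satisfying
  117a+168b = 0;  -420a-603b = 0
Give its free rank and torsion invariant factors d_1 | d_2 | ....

rank_ℚ(R)=2; free=2−2=0
SNF(R) diag = [3, 3] → torsion [3, 3]

Answer: M ≅ ℤ/3 ⊕ ℤ/3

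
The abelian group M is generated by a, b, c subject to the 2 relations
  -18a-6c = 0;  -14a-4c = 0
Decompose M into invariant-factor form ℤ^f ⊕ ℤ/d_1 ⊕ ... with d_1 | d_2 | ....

Answer: M ≅ ℤ^1 ⊕ ℤ/2 ⊕ ℤ/6

Derivation:
rank_ℚ(R)=2; free=3−2=1
SNF(R) diag = [2, 6] → torsion [2, 6]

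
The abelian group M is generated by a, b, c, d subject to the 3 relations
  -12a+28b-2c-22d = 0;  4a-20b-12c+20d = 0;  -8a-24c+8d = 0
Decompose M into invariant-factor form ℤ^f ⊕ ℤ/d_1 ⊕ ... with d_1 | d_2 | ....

Answer: M ≅ ℤ^1 ⊕ ℤ/2 ⊕ ℤ/4 ⊕ ℤ/8

Derivation:
rank_ℚ(R)=3; free=4−3=1
SNF(R) diag = [2, 4, 8] → torsion [2, 4, 8]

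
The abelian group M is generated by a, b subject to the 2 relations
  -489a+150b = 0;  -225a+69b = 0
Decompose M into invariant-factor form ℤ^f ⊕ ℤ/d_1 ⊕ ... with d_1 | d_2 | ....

Answer: M ≅ ℤ/3 ⊕ ℤ/3

Derivation:
rank_ℚ(R)=2; free=2−2=0
SNF(R) diag = [3, 3] → torsion [3, 3]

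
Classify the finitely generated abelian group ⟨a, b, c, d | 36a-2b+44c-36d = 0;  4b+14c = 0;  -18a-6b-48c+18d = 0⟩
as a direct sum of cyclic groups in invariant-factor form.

rank_ℚ(R)=3; free=4−3=1
SNF(R) diag = [2, 6, 18] → torsion [2, 6, 18]

Answer: M ≅ ℤ^1 ⊕ ℤ/2 ⊕ ℤ/6 ⊕ ℤ/18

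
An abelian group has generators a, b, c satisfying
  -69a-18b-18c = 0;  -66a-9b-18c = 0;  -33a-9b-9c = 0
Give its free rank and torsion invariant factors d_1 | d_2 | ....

rank_ℚ(R)=3; free=3−3=0
SNF(R) diag = [3, 9, 9] → torsion [3, 9, 9]

Answer: M ≅ ℤ/3 ⊕ ℤ/9 ⊕ ℤ/9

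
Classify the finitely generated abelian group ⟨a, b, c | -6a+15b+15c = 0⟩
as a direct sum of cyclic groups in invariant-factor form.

Answer: M ≅ ℤ^2 ⊕ ℤ/3

Derivation:
rank_ℚ(R)=1; free=3−1=2
SNF(R) diag = [3] → torsion [3]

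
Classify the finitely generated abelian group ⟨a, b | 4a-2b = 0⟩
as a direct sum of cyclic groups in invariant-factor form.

Answer: M ≅ ℤ^1 ⊕ ℤ/2

Derivation:
rank_ℚ(R)=1; free=2−1=1
SNF(R) diag = [2] → torsion [2]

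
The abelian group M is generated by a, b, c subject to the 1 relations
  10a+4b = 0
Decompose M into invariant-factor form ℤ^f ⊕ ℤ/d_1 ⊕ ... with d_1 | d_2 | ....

rank_ℚ(R)=1; free=3−1=2
SNF(R) diag = [2] → torsion [2]

Answer: M ≅ ℤ^2 ⊕ ℤ/2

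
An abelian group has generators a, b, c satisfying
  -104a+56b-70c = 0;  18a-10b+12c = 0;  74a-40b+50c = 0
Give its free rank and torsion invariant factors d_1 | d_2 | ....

Answer: M ≅ ℤ/2 ⊕ ℤ/2 ⊕ ℤ/2

Derivation:
rank_ℚ(R)=3; free=3−3=0
SNF(R) diag = [2, 2, 2] → torsion [2, 2, 2]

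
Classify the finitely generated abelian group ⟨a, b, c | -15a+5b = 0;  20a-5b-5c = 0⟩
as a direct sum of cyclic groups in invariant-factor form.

rank_ℚ(R)=2; free=3−2=1
SNF(R) diag = [5, 5] → torsion [5, 5]

Answer: M ≅ ℤ^1 ⊕ ℤ/5 ⊕ ℤ/5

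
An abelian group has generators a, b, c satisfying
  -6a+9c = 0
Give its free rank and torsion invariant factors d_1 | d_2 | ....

Answer: M ≅ ℤ^2 ⊕ ℤ/3

Derivation:
rank_ℚ(R)=1; free=3−1=2
SNF(R) diag = [3] → torsion [3]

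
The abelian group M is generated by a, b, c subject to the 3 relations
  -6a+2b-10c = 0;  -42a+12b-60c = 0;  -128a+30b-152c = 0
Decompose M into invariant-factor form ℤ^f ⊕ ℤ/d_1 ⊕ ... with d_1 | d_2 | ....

rank_ℚ(R)=3; free=3−3=0
SNF(R) diag = [2, 2, 6] → torsion [2, 2, 6]

Answer: M ≅ ℤ/2 ⊕ ℤ/2 ⊕ ℤ/6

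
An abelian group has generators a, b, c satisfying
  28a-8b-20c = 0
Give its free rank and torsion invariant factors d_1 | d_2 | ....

Answer: M ≅ ℤ^2 ⊕ ℤ/4

Derivation:
rank_ℚ(R)=1; free=3−1=2
SNF(R) diag = [4] → torsion [4]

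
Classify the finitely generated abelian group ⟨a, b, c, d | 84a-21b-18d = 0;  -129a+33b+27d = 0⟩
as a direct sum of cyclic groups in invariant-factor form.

rank_ℚ(R)=2; free=4−2=2
SNF(R) diag = [3, 3] → torsion [3, 3]

Answer: M ≅ ℤ^2 ⊕ ℤ/3 ⊕ ℤ/3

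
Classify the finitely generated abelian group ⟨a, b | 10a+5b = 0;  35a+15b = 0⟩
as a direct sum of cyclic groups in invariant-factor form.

Answer: M ≅ ℤ/5 ⊕ ℤ/5

Derivation:
rank_ℚ(R)=2; free=2−2=0
SNF(R) diag = [5, 5] → torsion [5, 5]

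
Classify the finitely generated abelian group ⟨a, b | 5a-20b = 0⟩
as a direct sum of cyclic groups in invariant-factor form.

Answer: M ≅ ℤ^1 ⊕ ℤ/5

Derivation:
rank_ℚ(R)=1; free=2−1=1
SNF(R) diag = [5] → torsion [5]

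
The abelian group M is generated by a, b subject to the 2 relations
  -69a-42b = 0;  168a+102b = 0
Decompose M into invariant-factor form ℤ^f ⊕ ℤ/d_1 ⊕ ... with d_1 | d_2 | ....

Answer: M ≅ ℤ/3 ⊕ ℤ/6

Derivation:
rank_ℚ(R)=2; free=2−2=0
SNF(R) diag = [3, 6] → torsion [3, 6]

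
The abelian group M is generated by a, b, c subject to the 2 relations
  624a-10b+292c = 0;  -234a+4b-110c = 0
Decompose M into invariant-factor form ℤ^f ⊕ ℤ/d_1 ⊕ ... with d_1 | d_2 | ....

Answer: M ≅ ℤ^1 ⊕ ℤ/2 ⊕ ℤ/2

Derivation:
rank_ℚ(R)=2; free=3−2=1
SNF(R) diag = [2, 2] → torsion [2, 2]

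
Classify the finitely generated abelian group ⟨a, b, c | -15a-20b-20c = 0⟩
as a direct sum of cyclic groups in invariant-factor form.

Answer: M ≅ ℤ^2 ⊕ ℤ/5

Derivation:
rank_ℚ(R)=1; free=3−1=2
SNF(R) diag = [5] → torsion [5]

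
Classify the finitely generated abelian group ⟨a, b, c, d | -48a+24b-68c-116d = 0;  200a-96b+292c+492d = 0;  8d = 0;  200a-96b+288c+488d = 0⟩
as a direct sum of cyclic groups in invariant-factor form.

rank_ℚ(R)=4; free=4−4=0
SNF(R) diag = [4, 8, 8, 24] → torsion [4, 8, 8, 24]

Answer: M ≅ ℤ/4 ⊕ ℤ/8 ⊕ ℤ/8 ⊕ ℤ/24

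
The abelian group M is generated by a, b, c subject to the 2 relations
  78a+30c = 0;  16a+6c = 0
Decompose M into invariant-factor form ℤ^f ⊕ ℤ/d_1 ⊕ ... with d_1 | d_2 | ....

rank_ℚ(R)=2; free=3−2=1
SNF(R) diag = [2, 6] → torsion [2, 6]

Answer: M ≅ ℤ^1 ⊕ ℤ/2 ⊕ ℤ/6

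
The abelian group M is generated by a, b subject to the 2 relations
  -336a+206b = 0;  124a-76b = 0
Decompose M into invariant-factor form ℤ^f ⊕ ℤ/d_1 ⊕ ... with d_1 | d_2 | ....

Answer: M ≅ ℤ/2 ⊕ ℤ/4

Derivation:
rank_ℚ(R)=2; free=2−2=0
SNF(R) diag = [2, 4] → torsion [2, 4]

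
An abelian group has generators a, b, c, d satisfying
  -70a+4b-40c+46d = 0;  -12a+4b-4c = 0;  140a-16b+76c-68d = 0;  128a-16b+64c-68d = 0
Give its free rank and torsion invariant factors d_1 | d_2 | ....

rank_ℚ(R)=4; free=4−4=0
SNF(R) diag = [2, 4, 12, 12] → torsion [2, 4, 12, 12]

Answer: M ≅ ℤ/2 ⊕ ℤ/4 ⊕ ℤ/12 ⊕ ℤ/12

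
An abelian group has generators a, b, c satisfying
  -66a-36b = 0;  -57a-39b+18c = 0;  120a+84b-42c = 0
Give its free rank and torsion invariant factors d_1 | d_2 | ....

Answer: M ≅ ℤ/3 ⊕ ℤ/6 ⊕ ℤ/6

Derivation:
rank_ℚ(R)=3; free=3−3=0
SNF(R) diag = [3, 6, 6] → torsion [3, 6, 6]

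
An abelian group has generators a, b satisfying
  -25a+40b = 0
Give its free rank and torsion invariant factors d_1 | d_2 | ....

rank_ℚ(R)=1; free=2−1=1
SNF(R) diag = [5] → torsion [5]

Answer: M ≅ ℤ^1 ⊕ ℤ/5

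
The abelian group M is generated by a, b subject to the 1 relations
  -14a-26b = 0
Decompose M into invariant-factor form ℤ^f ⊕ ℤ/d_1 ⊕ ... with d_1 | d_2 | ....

Answer: M ≅ ℤ^1 ⊕ ℤ/2

Derivation:
rank_ℚ(R)=1; free=2−1=1
SNF(R) diag = [2] → torsion [2]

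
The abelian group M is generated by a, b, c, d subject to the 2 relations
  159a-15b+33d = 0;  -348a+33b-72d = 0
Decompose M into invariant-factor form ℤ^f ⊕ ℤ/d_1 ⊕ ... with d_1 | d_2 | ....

Answer: M ≅ ℤ^2 ⊕ ℤ/3 ⊕ ℤ/3

Derivation:
rank_ℚ(R)=2; free=4−2=2
SNF(R) diag = [3, 3] → torsion [3, 3]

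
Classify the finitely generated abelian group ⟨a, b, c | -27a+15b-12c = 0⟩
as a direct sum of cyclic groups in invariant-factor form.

Answer: M ≅ ℤ^2 ⊕ ℤ/3

Derivation:
rank_ℚ(R)=1; free=3−1=2
SNF(R) diag = [3] → torsion [3]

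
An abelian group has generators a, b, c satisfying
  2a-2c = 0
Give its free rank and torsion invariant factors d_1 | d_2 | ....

Answer: M ≅ ℤ^2 ⊕ ℤ/2

Derivation:
rank_ℚ(R)=1; free=3−1=2
SNF(R) diag = [2] → torsion [2]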